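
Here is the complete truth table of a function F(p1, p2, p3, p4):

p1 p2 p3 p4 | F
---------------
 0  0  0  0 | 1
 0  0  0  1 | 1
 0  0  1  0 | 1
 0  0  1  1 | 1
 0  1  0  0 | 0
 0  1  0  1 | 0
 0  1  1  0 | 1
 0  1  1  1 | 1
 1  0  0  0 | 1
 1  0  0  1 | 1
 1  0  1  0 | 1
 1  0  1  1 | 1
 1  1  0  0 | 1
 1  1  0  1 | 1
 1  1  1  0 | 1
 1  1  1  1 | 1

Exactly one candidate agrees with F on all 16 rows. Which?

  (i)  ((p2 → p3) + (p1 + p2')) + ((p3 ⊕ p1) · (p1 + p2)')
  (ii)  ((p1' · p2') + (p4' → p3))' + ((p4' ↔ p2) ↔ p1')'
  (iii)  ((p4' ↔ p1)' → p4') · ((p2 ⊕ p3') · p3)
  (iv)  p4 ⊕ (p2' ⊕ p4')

i

(ii): at (0,0,0,1) it gives 0, but F = 1 — eliminated.
(iii): at (0,0,0,0) it gives 0, but F = 1 — eliminated.
(iv): at (0,0,0,0) it gives 0, but F = 1 — eliminated.
(i) is the remaining candidate, and it agrees with F on all 16 inputs.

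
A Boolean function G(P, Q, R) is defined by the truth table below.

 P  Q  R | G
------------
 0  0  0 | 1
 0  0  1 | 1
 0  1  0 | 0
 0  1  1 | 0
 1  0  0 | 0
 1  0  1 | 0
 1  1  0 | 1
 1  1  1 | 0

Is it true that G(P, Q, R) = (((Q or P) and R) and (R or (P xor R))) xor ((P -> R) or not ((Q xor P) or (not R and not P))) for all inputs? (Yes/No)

No

Evaluate (((Q or P) and R) and (R or (P xor R))) xor ((P -> R) or not ((Q xor P) or (not R and not P))) on each row and compare to G:
  P=0, Q=0, R=0: formula gives 1, G = 1 ✓
  P=0, Q=0, R=1: formula gives 1, G = 1 ✓
  P=0, Q=1, R=0: formula gives 1, but G = 0 ✗
A single disagreement suffices: at (0,1,0) they differ, so the formula does not compute G.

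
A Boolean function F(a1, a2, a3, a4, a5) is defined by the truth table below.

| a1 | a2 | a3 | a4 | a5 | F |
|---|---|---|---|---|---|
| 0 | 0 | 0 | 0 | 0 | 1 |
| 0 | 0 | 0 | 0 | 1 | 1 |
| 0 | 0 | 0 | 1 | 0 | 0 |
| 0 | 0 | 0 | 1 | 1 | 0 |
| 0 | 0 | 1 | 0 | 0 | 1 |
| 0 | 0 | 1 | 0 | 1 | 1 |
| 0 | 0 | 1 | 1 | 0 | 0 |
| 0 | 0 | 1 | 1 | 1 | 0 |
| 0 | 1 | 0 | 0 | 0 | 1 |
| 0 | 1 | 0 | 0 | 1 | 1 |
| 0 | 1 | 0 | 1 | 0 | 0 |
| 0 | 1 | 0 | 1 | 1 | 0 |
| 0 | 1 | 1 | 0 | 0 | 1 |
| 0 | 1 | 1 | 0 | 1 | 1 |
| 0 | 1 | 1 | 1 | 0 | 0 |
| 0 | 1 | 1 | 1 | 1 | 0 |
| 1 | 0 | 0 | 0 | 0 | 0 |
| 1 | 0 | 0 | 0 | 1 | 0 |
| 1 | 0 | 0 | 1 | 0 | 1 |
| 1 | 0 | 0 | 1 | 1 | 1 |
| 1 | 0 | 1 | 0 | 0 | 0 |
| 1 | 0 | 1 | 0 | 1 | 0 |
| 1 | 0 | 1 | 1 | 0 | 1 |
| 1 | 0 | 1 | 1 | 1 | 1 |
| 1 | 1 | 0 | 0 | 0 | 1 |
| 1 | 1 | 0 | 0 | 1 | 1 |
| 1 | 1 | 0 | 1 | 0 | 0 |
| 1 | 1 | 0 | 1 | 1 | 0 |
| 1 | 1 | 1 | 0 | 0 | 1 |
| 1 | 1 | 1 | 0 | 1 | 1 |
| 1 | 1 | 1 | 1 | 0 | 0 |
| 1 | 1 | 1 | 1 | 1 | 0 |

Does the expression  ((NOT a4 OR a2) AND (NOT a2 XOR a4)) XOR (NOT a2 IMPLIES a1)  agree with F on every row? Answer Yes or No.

Check the formula against F row by row:
  a1=0, a2=0, a3=0, a4=0, a5=0: formula gives 1, F = 1 ✓
  a1=0, a2=0, a3=0, a4=0, a5=1: formula gives 1, F = 1 ✓
  a1=0, a2=0, a3=0, a4=1, a5=0: formula gives 0, F = 0 ✓
  a1=0, a2=0, a3=0, a4=1, a5=1: formula gives 0, F = 0 ✓
  … (the remaining 28 rows also agree.)
All 32 rows match — the expression computes F exactly.

Yes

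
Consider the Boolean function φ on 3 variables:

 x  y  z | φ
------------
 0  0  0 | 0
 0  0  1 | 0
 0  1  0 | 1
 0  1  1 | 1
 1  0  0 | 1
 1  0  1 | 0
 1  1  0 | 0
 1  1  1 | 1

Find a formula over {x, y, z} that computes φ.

The 1-rows are (0,1,0), (0,1,1), (1,0,0), (1,1,1). Each contributes one minterm — ¬x·y·¬z; ¬x·y·z; x·¬y·¬z; x·y·z — and their disjunction is a sum-of-products form of φ.

φ(x, y, z) = ((((NOT x AND y) AND NOT z) OR ((NOT x AND y) AND z)) OR ((x AND NOT y) AND NOT z)) OR ((x AND y) AND z)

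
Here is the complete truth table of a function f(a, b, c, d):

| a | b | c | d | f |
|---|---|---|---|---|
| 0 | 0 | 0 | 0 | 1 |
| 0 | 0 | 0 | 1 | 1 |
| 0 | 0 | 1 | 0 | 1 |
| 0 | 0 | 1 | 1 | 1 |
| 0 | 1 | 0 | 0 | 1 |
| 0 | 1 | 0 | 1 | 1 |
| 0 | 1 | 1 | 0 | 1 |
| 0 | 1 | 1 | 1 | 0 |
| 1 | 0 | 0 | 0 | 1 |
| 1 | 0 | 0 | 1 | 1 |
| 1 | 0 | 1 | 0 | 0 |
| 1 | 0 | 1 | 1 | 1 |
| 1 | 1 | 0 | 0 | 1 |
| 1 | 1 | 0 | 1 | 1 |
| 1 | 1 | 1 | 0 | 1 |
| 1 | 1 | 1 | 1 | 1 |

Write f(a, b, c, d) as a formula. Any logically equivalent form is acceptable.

f(a, b, c, d) = not ((((not a and b) and c) and d) or (((a and not b) and c) and not d))

f is 0 on only 2 rows — (0,1,1,1), (1,0,1,0). Writing each as a minterm (¬a·b·c·d, a·¬b·c·¬d) and OR-ing them characterizes exactly where f=0, so f is the negation of that disjunction.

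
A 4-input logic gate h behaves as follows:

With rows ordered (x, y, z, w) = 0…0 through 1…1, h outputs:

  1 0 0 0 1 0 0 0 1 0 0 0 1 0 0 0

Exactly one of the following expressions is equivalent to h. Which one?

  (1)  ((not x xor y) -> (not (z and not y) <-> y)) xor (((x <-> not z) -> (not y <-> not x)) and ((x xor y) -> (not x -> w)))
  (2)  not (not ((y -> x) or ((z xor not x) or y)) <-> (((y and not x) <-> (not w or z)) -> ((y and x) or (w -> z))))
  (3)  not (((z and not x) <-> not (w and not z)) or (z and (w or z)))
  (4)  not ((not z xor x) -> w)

(1): at (0,0,0,1) it gives 1, but h = 0 — eliminated.
(2): at (0,0,1,0) it gives 1, but h = 0 — eliminated.
(4): at (1,0,0,0) it gives 0, but h = 1 — eliminated.
(3) is the remaining candidate, and it agrees with h on all 16 inputs.

3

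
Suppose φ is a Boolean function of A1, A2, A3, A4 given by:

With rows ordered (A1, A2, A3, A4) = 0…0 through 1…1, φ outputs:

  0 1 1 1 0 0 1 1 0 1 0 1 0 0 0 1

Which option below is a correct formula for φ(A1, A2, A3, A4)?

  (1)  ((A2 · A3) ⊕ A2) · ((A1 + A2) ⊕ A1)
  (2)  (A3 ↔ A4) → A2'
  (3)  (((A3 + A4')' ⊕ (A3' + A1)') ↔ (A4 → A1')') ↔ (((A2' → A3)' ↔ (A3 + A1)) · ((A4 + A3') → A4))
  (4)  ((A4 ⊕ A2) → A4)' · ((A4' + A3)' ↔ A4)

(1): at (0,0,0,1) it gives 0, but φ = 1 — eliminated.
(2): at (0,0,0,0) it gives 1, but φ = 0 — eliminated.
(4): at (0,0,0,1) it gives 0, but φ = 1 — eliminated.
(3) is the remaining candidate, and it agrees with φ on all 16 inputs.

3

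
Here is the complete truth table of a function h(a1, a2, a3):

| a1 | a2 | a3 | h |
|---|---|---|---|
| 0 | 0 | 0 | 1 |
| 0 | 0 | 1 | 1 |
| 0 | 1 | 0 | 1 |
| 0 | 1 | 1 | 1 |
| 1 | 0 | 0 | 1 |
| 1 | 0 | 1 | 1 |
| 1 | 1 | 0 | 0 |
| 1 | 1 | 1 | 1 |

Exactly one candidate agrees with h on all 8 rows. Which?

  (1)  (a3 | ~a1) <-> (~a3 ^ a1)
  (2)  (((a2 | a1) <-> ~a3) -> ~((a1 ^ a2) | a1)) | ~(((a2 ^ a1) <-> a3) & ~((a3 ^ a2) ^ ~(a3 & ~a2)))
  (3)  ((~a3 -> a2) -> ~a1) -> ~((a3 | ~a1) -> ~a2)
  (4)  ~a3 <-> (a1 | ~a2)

2

(1) disagrees with h on (0,0,1) (formula → 0, table → 1); rule it out.
(3) disagrees with h on (0,0,0) (formula → 0, table → 1); rule it out.
(4) disagrees with h on (0,0,1) (formula → 0, table → 1); rule it out.
(2) is the remaining candidate, and it agrees with h on all 8 inputs.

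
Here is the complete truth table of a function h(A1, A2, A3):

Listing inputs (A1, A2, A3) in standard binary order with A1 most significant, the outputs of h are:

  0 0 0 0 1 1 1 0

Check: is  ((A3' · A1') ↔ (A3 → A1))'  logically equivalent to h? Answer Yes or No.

No

Evaluate ((A3' · A1') ↔ (A3 → A1))' on each row and compare to h:
  A1=0, A2=0, A3=0: formula gives 0, h = 0 ✓
  A1=0, A2=0, A3=1: formula gives 0, h = 0 ✓
  A1=0, A2=1, A3=0: formula gives 0, h = 0 ✓
  A1=0, A2=1, A3=1: formula gives 0, h = 0 ✓
  A1=1, A2=0, A3=0: formula gives 1, h = 1 ✓
  …
  A1=1, A2=1, A3=1: formula gives 1, but h = 0 ✗
Row (1,1,1) is a counterexample, so the formula is not equivalent to h.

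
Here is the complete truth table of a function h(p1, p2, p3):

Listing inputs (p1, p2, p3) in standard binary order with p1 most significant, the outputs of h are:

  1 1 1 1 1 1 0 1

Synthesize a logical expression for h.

h(p1, p2, p3) = not ((p1 and p2) and not p3)

h is 0 on exactly one input, (1,1,0), whose minterm is p1·p2·¬p3. So h is the negation of that single conjunction.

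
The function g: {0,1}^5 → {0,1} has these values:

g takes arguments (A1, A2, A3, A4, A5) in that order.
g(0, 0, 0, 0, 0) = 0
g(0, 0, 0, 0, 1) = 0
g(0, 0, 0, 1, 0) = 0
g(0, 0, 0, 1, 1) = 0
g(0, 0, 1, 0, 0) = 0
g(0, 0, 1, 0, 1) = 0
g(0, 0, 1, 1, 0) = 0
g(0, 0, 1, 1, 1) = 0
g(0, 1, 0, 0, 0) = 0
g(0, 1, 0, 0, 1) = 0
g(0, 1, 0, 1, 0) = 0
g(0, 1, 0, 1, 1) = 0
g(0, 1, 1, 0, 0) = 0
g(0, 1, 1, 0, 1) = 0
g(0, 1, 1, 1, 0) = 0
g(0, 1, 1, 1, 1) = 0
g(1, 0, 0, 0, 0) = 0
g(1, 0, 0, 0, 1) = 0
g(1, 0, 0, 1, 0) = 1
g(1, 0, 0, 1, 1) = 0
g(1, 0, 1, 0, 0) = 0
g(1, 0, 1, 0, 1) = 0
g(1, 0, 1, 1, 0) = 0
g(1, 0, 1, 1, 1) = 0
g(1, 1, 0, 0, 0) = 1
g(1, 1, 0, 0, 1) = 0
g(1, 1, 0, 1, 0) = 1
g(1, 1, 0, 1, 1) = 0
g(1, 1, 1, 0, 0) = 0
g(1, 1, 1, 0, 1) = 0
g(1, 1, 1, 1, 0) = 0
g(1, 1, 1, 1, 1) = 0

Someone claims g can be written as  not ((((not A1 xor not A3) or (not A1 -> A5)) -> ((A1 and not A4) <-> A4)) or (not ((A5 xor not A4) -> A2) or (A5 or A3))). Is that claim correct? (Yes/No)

Check the formula against g row by row:
  A1=0, A2=0, A3=0, A4=0, A5=0: formula gives 0, g = 0 ✓
  A1=0, A2=0, A3=0, A4=0, A5=1: formula gives 0, g = 0 ✓
  A1=0, A2=0, A3=0, A4=1, A5=0: formula gives 0, g = 0 ✓
  A1=0, A2=0, A3=0, A4=1, A5=1: formula gives 0, g = 0 ✓
  …and likewise for the remaining 28 rows.
All 32 rows match — the expression computes g exactly.

Yes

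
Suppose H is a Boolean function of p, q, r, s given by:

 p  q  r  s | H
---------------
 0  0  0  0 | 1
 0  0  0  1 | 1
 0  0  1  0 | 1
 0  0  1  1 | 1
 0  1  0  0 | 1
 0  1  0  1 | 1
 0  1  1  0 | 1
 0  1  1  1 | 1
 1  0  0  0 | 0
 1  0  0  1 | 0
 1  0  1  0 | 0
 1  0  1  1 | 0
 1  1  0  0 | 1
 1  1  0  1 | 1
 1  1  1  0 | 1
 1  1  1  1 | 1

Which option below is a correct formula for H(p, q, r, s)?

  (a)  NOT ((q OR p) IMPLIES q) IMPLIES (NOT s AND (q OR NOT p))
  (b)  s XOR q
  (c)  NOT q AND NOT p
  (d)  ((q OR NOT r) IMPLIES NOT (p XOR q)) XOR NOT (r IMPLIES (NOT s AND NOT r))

(b): at (0,0,0,0) it gives 0, but H = 1 — eliminated.
(c): at (0,1,0,0) it gives 0, but H = 1 — eliminated.
(d): at (0,0,1,0) it gives 0, but H = 1 — eliminated.
(a) is the remaining candidate, and it agrees with H on all 16 inputs.

a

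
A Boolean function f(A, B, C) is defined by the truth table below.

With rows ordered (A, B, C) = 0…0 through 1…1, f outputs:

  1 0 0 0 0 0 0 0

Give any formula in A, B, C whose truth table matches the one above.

f(A, B, C) = ~((A | B) | C)

The output is 1 only when every input is 0 — NOR of all inputs.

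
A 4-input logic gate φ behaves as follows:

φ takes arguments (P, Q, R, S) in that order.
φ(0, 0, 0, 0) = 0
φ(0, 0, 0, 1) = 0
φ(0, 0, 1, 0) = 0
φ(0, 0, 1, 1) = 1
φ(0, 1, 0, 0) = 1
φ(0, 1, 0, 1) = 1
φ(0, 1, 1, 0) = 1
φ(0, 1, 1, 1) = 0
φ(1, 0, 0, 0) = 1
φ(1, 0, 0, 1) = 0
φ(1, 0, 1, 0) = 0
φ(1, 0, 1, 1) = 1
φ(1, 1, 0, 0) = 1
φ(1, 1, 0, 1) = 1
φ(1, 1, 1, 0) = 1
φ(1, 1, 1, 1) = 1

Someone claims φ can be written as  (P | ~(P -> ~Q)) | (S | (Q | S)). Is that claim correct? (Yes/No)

Check the formula against φ row by row:
  P=0, Q=0, R=0, S=0: formula gives 0, φ = 0 ✓
  P=0, Q=0, R=0, S=1: formula gives 1, but φ = 0 ✗
Since they disagree at (0,0,0,1), the expression is not a correct formula for φ.

No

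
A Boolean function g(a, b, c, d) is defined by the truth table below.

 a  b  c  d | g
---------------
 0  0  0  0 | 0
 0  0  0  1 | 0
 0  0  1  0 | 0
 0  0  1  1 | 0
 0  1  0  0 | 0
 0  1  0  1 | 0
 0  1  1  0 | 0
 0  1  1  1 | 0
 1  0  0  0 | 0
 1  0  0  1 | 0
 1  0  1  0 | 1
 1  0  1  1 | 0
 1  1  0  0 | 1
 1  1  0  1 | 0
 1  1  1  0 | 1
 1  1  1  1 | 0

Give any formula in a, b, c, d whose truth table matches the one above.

g(a, b, c, d) = ((((a ∧ ¬b) ∧ c) ∧ ¬d) ∨ (((a ∧ b) ∧ ¬c) ∧ ¬d)) ∨ (((a ∧ b) ∧ c) ∧ ¬d)

The 1-rows are (1,0,1,0), (1,1,0,0), (1,1,1,0). Each contributes one minterm — a·¬b·c·¬d; a·b·¬c·¬d; a·b·c·¬d — and their disjunction is a sum-of-products form of g.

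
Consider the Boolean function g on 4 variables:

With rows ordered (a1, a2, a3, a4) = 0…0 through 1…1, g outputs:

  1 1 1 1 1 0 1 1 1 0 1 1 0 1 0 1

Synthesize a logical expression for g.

g(a1, a2, a3, a4) = ¬((((((¬a1 ∧ a2) ∧ ¬a3) ∧ a4) ∨ (((a1 ∧ ¬a2) ∧ ¬a3) ∧ a4)) ∨ (((a1 ∧ a2) ∧ ¬a3) ∧ ¬a4)) ∨ (((a1 ∧ a2) ∧ a3) ∧ ¬a4))

There are just 4 zero rows: (0,1,0,1), (1,0,0,1), (1,1,0,0), (1,1,1,0). Their minterms are ¬a1·a2·¬a3·a4, a1·¬a2·¬a3·a4, a1·a2·¬a3·¬a4, a1·a2·a3·¬a4; the OR of those covers precisely the 0-outputs, and negating it yields g.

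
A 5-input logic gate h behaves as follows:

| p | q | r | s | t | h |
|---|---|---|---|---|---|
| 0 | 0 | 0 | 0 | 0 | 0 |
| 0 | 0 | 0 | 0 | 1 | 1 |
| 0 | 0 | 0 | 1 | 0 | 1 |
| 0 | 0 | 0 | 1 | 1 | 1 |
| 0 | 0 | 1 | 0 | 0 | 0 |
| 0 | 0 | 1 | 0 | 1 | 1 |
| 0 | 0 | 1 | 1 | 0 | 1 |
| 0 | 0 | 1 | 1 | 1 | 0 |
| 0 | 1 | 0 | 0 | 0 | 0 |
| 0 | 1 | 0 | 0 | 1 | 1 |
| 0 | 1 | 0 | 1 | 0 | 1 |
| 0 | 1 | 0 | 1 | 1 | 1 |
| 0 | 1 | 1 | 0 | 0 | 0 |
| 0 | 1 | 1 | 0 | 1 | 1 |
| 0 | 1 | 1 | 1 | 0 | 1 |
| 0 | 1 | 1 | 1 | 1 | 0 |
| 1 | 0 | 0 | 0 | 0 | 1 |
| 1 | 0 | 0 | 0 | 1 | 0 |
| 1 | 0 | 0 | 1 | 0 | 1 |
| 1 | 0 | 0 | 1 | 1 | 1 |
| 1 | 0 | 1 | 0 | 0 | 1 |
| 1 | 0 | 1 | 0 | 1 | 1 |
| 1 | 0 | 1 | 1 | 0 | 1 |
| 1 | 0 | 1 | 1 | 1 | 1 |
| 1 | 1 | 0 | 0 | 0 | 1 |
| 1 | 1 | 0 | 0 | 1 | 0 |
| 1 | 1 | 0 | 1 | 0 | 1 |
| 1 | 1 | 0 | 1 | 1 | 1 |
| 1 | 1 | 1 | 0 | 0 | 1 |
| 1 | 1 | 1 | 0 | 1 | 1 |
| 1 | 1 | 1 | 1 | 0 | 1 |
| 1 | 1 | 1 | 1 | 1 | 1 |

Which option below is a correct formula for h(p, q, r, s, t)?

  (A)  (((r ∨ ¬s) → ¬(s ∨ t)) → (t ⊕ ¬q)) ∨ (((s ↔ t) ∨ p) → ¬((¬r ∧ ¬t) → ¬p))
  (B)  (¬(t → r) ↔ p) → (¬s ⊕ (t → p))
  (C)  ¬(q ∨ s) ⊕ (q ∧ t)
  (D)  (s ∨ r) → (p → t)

(A) disagrees with h on (0,0,0,0,0) (formula → 1, table → 0); rule it out.
(C) disagrees with h on (0,0,0,0,0) (formula → 1, table → 0); rule it out.
(D) disagrees with h on (0,0,0,0,0) (formula → 1, table → 0); rule it out.
That leaves (B). Evaluating it on every row reproduces the table of h exactly.

B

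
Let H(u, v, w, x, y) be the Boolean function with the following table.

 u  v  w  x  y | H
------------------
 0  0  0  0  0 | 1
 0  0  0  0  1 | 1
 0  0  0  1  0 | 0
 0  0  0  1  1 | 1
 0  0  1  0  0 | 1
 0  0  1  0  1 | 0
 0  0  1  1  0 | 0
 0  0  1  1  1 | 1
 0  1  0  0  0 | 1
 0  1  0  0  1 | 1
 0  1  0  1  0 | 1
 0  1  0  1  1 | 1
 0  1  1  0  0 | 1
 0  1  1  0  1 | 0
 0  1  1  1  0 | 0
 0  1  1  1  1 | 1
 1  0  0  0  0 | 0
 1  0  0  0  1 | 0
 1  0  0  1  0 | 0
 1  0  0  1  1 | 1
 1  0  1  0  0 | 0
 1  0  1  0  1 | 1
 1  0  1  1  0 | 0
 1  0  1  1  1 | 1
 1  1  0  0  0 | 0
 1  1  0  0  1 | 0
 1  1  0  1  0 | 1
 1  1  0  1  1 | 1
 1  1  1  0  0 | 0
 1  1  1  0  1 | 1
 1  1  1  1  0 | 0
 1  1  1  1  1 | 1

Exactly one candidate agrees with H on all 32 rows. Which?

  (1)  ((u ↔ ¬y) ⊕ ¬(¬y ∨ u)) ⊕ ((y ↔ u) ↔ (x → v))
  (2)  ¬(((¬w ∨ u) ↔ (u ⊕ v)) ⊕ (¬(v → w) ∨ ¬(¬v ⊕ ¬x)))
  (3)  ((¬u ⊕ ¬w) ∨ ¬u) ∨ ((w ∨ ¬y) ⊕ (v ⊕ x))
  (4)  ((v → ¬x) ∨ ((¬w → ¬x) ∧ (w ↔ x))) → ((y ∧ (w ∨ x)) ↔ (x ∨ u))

(1) disagrees with H on (0,0,0,0,1) (formula → 0, table → 1); rule it out.
(2) disagrees with H on (0,0,0,0,0) (formula → 0, table → 1); rule it out.
(3) disagrees with H on (0,0,0,1,0) (formula → 1, table → 0); rule it out.
That leaves (4). Evaluating it on every row reproduces the table of H exactly.

4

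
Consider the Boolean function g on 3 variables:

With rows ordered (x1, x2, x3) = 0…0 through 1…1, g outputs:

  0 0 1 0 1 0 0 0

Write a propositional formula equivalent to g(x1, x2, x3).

g(x1, x2, x3) = ((¬x1 ∧ x2) ∧ ¬x3) ∨ ((x1 ∧ ¬x2) ∧ ¬x3)

Collect the rows where g=1 — (0,1,0), (1,0,0) — and write one minterm per row: ¬x1·x2·¬x3, x1·¬x2·¬x3. Their union (logical OR) reproduces the table exactly.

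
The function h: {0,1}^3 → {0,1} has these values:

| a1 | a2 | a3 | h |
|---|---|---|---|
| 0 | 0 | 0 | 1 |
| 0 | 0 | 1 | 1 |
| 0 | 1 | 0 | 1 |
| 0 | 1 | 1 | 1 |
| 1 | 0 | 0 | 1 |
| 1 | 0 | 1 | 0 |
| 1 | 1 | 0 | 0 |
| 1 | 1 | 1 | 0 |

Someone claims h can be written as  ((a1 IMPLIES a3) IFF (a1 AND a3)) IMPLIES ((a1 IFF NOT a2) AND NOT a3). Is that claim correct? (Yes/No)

Yes

Evaluate ((a1 IMPLIES a3) IFF (a1 AND a3)) IMPLIES ((a1 IFF NOT a2) AND NOT a3) on each row and compare to h:
  a1=0, a2=0, a3=0: formula gives 1, h = 1 ✓
  a1=0, a2=0, a3=1: formula gives 1, h = 1 ✓
  a1=0, a2=1, a3=0: formula gives 1, h = 1 ✓
  a1=0, a2=1, a3=1: formula gives 1, h = 1 ✓
  a1=1, a2=0, a3=0: formula gives 1, h = 1 ✓
  … (the remaining 3 rows also agree.)
All 8 rows match — the expression computes h exactly.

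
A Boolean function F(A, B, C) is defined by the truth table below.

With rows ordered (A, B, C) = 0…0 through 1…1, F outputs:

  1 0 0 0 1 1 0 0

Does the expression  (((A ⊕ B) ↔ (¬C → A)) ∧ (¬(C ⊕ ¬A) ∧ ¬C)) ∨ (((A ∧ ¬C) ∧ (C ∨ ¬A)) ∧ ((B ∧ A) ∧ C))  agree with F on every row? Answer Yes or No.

No

Check the formula against F row by row:
  A=0, B=0, C=0: formula gives 0, but F = 1 ✗
Since they disagree at (0,0,0), the expression is not a correct formula for F.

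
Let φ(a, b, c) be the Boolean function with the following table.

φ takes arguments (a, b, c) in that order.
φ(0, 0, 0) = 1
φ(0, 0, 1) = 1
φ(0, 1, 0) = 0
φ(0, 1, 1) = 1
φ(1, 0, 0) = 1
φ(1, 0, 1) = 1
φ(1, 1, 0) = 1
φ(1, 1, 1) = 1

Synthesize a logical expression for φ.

φ(a, b, c) = NOT ((NOT a AND b) AND NOT c)

φ is 0 on exactly one input, (0,1,0), whose minterm is ¬a·b·¬c. So φ is the negation of that single conjunction.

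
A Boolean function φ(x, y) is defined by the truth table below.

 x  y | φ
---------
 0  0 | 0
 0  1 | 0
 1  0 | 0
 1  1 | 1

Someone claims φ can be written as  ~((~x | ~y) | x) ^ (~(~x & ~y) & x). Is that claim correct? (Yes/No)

Check the formula against φ row by row:
  x=0, y=0: formula gives 0, φ = 0 ✓
  x=0, y=1: formula gives 0, φ = 0 ✓
  x=1, y=0: formula gives 1, but φ = 0 ✗
Row (1,0) is a counterexample, so the formula is not equivalent to φ.

No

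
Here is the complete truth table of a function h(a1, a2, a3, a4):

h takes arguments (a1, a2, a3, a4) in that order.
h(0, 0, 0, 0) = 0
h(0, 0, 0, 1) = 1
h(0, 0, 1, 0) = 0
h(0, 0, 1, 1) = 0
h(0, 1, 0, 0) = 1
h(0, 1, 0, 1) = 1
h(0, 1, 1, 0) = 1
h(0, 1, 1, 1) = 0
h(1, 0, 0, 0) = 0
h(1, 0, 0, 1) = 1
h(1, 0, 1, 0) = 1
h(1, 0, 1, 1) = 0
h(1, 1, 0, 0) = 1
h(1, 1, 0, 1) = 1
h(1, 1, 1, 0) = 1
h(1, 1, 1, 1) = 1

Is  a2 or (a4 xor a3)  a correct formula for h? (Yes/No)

Evaluate a2 or (a4 xor a3) on each row and compare to h:
  a1=0, a2=0, a3=0, a4=0: formula gives 0, h = 0 ✓
  a1=0, a2=0, a3=0, a4=1: formula gives 1, h = 1 ✓
  a1=0, a2=0, a3=1, a4=0: formula gives 1, but h = 0 ✗
Row (0,0,1,0) is a counterexample, so the formula is not equivalent to h.

No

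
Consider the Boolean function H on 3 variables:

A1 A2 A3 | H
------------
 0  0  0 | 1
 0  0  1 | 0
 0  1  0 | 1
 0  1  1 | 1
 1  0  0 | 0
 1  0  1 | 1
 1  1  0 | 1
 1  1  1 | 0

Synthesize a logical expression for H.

H(A1, A2, A3) = not ((((not A1 and not A2) and A3) or ((A1 and not A2) and not A3)) or ((A1 and A2) and A3))

H is 0 on only 3 rows — (0,0,1), (1,0,0), (1,1,1). Writing each as a minterm (¬A1·¬A2·A3, A1·¬A2·¬A3, A1·A2·A3) and OR-ing them characterizes exactly where H=0, so H is the negation of that disjunction.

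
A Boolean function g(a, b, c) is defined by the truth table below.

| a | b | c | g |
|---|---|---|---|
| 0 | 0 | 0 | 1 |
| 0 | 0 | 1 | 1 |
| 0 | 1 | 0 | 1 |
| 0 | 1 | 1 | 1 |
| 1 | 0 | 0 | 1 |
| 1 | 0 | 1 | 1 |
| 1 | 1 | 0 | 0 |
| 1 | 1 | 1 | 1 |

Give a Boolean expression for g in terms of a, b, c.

g is 0 on exactly one input, (1,1,0), whose minterm is a·b·¬c. So g is the negation of that single conjunction.

g(a, b, c) = ¬((a ∧ b) ∧ ¬c)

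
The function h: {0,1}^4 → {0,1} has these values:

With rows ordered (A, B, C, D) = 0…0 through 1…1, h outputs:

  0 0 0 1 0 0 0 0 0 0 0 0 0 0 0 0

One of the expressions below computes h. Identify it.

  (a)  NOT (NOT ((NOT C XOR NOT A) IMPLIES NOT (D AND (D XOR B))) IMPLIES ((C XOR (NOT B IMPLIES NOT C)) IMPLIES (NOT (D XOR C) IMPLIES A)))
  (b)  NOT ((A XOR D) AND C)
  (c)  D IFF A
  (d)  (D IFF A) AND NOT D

a

(b): at (0,0,0,0) it gives 1, but h = 0 — eliminated.
(c): at (0,0,0,0) it gives 1, but h = 0 — eliminated.
(d): at (0,0,0,0) it gives 1, but h = 0 — eliminated.
(a) is the remaining candidate, and it agrees with h on all 16 inputs.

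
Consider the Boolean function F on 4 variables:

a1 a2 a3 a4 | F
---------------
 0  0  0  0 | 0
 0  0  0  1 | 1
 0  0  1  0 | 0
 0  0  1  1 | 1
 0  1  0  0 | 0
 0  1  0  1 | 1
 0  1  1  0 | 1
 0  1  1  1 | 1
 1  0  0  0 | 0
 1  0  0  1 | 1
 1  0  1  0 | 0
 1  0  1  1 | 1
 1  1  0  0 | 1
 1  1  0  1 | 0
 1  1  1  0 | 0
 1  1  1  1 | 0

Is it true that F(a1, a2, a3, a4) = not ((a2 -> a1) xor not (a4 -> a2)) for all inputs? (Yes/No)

No

Test each input against both F and the formula:
  a1=0, a2=0, a3=0, a4=0: formula gives 0, F = 0 ✓
  a1=0, a2=0, a3=0, a4=1: formula gives 1, F = 1 ✓
  a1=0, a2=0, a3=1, a4=0: formula gives 0, F = 0 ✓
  a1=0, a2=0, a3=1, a4=1: formula gives 1, F = 1 ✓
  a1=0, a2=1, a3=0, a4=0: formula gives 1, but F = 0 ✗
A single disagreement suffices: at (0,1,0,0) they differ, so the formula does not compute F.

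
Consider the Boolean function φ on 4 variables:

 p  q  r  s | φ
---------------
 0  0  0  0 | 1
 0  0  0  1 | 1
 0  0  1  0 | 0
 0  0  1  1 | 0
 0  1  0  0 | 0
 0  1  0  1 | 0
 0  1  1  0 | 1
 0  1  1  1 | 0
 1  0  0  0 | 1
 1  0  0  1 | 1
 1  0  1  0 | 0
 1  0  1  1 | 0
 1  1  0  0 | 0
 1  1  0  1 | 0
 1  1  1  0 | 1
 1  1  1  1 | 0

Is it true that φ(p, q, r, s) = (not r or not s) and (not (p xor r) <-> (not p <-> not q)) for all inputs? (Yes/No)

Test each input against both φ and the formula:
  p=0, q=0, r=0, s=0: formula gives 1, φ = 1 ✓
  p=0, q=0, r=0, s=1: formula gives 1, φ = 1 ✓
  p=0, q=0, r=1, s=0: formula gives 0, φ = 0 ✓
  p=0, q=0, r=1, s=1: formula gives 0, φ = 0 ✓
  … (the remaining 12 rows also agree.)
Every row agrees, so the formula is equivalent.

Yes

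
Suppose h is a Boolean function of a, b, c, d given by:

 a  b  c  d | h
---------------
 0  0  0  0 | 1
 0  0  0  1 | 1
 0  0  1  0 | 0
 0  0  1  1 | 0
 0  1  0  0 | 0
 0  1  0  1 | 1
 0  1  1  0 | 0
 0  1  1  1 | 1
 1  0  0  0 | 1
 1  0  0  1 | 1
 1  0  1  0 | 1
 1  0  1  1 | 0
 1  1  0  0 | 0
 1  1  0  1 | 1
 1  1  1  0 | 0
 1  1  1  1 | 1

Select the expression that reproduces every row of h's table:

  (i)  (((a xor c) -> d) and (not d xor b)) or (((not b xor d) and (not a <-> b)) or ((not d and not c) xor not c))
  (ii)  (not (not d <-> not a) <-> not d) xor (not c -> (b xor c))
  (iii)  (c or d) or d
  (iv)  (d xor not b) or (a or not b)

i

(ii) disagrees with h on (0,0,0,0) (formula → 0, table → 1); rule it out.
(iii) disagrees with h on (0,0,0,0) (formula → 0, table → 1); rule it out.
(iv) disagrees with h on (0,0,1,0) (formula → 1, table → 0); rule it out.
Only (i) survives; checking it on all 16 rows confirms it matches h.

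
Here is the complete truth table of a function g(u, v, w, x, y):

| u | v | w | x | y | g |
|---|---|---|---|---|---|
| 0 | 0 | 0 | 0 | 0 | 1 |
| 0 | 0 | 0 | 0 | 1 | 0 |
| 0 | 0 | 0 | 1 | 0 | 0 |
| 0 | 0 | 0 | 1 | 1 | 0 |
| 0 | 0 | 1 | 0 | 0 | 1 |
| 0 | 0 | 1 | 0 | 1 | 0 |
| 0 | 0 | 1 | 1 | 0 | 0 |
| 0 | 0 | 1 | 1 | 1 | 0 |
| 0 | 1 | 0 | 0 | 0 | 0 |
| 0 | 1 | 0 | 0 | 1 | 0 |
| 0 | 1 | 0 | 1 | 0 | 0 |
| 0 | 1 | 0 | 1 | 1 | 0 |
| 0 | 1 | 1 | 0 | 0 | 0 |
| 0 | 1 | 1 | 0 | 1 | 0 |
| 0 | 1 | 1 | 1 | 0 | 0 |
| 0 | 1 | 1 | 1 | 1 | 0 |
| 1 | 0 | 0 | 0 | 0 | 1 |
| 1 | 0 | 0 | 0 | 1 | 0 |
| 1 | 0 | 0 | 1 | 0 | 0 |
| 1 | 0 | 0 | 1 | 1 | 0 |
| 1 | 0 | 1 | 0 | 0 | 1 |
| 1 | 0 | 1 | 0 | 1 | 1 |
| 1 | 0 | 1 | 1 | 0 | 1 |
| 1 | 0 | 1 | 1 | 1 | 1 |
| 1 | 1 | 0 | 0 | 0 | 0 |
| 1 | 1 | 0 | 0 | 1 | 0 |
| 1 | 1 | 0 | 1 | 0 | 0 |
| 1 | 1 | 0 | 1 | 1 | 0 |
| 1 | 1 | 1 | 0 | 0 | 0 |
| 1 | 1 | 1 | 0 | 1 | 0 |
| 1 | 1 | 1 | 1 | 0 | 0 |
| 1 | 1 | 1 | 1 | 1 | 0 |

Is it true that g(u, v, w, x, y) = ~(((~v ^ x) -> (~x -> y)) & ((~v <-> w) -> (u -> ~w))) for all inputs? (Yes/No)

Yes

Evaluate ~(((~v ^ x) -> (~x -> y)) & ((~v <-> w) -> (u -> ~w))) on each row and compare to g:
  u=0, v=0, w=0, x=0, y=0: formula gives 1, g = 1 ✓
  u=0, v=0, w=0, x=0, y=1: formula gives 0, g = 0 ✓
  u=0, v=0, w=0, x=1, y=0: formula gives 0, g = 0 ✓
  u=0, v=0, w=0, x=1, y=1: formula gives 0, g = 0 ✓
  …and likewise for the remaining 28 rows.
No disagreement on any input; they are logically equivalent.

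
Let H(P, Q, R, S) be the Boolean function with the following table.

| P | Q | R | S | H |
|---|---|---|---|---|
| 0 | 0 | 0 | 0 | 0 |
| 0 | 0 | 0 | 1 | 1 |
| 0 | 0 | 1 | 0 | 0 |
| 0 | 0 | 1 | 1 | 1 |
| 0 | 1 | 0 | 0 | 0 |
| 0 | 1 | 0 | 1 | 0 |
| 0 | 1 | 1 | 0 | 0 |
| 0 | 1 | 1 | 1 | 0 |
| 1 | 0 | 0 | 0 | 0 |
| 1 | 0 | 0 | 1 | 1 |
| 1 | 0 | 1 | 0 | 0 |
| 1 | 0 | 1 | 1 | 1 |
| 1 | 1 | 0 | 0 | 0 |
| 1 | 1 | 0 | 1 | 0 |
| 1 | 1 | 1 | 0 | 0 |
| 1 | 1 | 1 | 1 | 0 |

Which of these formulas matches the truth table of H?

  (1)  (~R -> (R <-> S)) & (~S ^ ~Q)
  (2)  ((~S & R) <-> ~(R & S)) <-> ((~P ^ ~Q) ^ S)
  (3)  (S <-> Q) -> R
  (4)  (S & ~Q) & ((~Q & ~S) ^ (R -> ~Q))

(1): at (0,0,0,1) it gives 0, but H = 1 — eliminated.
(2): at (0,0,0,0) it gives 1, but H = 0 — eliminated.
(3): at (0,0,1,0) it gives 1, but H = 0 — eliminated.
That leaves (4). Evaluating it on every row reproduces the table of H exactly.

4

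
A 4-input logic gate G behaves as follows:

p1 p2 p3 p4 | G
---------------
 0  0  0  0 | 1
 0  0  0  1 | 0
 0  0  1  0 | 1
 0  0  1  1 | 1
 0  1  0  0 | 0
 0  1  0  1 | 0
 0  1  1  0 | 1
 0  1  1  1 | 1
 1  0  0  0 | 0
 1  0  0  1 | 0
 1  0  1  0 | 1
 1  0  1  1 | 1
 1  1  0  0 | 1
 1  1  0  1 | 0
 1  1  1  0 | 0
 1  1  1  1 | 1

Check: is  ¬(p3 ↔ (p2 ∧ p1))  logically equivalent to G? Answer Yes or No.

No

Check the formula against G row by row:
  p1=0, p2=0, p3=0, p4=0: formula gives 0, but G = 1 ✗
Row (0,0,0,0) is a counterexample, so the formula is not equivalent to G.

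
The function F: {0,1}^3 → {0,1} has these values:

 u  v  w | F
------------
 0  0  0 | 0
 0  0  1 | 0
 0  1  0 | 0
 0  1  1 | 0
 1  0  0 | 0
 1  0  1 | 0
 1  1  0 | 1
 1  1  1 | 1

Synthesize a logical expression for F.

The 1-rows are (1,1,0), (1,1,1). Each contributes one minterm — u·v·¬w; u·v·w — and their disjunction is a sum-of-products form of F.

F(u, v, w) = ((u AND v) AND NOT w) OR ((u AND v) AND w)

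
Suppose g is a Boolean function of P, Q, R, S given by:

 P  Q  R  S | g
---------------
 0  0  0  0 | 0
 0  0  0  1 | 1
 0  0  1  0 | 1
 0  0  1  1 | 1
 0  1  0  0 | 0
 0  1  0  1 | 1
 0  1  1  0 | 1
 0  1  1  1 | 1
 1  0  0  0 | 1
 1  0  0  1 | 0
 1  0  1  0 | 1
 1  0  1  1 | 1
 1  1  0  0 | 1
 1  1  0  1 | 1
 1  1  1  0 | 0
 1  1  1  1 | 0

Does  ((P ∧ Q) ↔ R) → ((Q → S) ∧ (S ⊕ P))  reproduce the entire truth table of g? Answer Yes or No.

Check the formula against g row by row:
  P=0, Q=0, R=0, S=0: formula gives 0, g = 0 ✓
  P=0, Q=0, R=0, S=1: formula gives 1, g = 1 ✓
  P=0, Q=0, R=1, S=0: formula gives 1, g = 1 ✓
  P=0, Q=0, R=1, S=1: formula gives 1, g = 1 ✓
  … (the remaining 12 rows also agree.)
Every row agrees, so the formula is equivalent.

Yes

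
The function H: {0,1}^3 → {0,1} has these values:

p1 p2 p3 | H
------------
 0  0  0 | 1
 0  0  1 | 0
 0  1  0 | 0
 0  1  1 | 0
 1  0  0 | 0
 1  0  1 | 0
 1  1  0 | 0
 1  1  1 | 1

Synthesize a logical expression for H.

H=1 on 2 inputs: (0,0,0), (1,1,1). Reading each as a conjunction of literals (¬p1·¬p2·¬p3, p1·p2·p3) and taking the OR gives the canonical DNF.

H(p1, p2, p3) = ((¬p1 ∧ ¬p2) ∧ ¬p3) ∨ ((p1 ∧ p2) ∧ p3)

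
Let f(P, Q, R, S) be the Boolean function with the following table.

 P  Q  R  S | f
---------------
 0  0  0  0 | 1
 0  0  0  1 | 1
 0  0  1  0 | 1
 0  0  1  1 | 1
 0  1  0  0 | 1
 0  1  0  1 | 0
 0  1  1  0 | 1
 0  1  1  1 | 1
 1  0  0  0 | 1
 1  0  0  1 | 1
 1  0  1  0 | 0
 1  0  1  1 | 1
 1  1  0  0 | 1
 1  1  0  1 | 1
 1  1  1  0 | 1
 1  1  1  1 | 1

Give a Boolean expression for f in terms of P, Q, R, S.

There are just 2 zero rows: (0,1,0,1), (1,0,1,0). Their minterms are ¬P·Q·¬R·S, P·¬Q·R·¬S; the OR of those covers precisely the 0-outputs, and negating it yields f.

f(P, Q, R, S) = ¬((((¬P ∧ Q) ∧ ¬R) ∧ S) ∨ (((P ∧ ¬Q) ∧ R) ∧ ¬S))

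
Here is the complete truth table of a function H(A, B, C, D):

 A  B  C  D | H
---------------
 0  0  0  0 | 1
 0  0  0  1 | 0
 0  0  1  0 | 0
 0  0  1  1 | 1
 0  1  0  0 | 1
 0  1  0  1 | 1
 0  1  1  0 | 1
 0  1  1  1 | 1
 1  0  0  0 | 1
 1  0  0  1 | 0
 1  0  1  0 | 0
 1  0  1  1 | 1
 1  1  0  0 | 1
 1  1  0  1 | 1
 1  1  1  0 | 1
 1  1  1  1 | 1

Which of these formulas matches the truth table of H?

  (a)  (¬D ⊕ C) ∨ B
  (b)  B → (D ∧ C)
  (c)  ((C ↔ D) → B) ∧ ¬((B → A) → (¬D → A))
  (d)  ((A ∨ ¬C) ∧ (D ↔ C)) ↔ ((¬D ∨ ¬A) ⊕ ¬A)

a

(b) disagrees with H on (0,0,0,1) (formula → 1, table → 0); rule it out.
(c) disagrees with H on (0,0,0,0) (formula → 0, table → 1); rule it out.
(d) disagrees with H on (0,0,0,0) (formula → 0, table → 1); rule it out.
That leaves (a). Evaluating it on every row reproduces the table of H exactly.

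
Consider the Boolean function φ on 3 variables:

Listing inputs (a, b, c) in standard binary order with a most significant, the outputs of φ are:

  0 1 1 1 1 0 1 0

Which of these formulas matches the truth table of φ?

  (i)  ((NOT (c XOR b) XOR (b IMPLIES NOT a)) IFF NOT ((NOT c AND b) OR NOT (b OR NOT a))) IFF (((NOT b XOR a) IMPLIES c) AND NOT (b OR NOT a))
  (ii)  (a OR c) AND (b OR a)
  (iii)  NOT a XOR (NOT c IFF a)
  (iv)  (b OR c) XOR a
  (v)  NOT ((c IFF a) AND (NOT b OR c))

v

(i): at (0,0,0) it gives 1, but φ = 0 — eliminated.
(ii): at (0,0,1) it gives 0, but φ = 1 — eliminated.
(iii): at (0,0,0) it gives 1, but φ = 0 — eliminated.
(iv): at (1,1,0) it gives 0, but φ = 1 — eliminated.
That leaves (v). Evaluating it on every row reproduces the table of φ exactly.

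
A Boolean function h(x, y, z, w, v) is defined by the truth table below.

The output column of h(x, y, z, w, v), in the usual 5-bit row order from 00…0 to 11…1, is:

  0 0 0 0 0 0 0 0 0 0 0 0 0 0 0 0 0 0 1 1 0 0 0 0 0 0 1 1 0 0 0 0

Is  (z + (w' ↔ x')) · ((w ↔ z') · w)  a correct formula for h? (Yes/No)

Yes

Check the formula against h row by row:
  x=0, y=0, z=0, w=0, v=0: formula gives 0, h = 0 ✓
  x=0, y=0, z=0, w=0, v=1: formula gives 0, h = 0 ✓
  x=0, y=0, z=0, w=1, v=0: formula gives 0, h = 0 ✓
  x=0, y=0, z=0, w=1, v=1: formula gives 0, h = 0 ✓
  …and likewise for the remaining 28 rows.
All 32 rows match — the expression computes h exactly.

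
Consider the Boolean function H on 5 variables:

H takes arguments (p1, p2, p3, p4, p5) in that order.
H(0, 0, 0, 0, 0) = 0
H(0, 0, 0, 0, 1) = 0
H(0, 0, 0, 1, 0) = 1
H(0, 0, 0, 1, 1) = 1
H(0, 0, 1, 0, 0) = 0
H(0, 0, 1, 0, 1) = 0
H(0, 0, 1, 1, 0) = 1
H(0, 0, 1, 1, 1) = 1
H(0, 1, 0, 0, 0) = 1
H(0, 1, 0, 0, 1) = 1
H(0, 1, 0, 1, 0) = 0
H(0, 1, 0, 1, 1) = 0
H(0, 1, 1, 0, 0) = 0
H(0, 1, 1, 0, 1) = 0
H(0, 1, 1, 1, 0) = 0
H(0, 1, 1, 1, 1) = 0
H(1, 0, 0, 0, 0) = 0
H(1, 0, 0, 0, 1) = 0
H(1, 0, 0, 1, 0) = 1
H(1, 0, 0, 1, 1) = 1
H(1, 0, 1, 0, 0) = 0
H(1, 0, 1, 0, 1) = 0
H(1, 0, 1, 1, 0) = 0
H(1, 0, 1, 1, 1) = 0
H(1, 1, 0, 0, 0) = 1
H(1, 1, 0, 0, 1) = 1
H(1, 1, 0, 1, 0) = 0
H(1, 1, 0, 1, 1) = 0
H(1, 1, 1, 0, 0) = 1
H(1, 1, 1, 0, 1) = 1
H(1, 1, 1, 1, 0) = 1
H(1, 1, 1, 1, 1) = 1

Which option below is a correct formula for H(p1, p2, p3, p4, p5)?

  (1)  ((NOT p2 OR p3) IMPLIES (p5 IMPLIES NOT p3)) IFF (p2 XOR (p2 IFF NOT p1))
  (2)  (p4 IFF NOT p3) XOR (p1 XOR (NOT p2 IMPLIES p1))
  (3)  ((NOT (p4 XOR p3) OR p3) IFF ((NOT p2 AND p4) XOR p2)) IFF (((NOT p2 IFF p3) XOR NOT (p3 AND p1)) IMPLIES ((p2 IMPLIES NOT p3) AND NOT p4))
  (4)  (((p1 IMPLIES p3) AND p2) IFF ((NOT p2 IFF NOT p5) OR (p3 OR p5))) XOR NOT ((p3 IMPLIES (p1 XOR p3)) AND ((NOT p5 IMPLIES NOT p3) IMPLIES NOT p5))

3

(1) disagrees with H on (0,0,0,1,0) (formula → 0, table → 1); rule it out.
(2) disagrees with H on (0,0,1,0,0) (formula → 1, table → 0); rule it out.
(4) disagrees with H on (0,0,0,0,1) (formula → 1, table → 0); rule it out.
That leaves (3). Evaluating it on every row reproduces the table of H exactly.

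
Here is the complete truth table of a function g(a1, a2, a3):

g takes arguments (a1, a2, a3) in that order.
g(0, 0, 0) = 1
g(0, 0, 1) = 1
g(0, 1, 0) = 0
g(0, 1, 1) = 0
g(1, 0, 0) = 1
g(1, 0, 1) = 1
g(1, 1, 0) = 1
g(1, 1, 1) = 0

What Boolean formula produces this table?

g(a1, a2, a3) = ((((a1' · a2) · a3') + ((a1' · a2) · a3)) + ((a1 · a2) · a3))'

g is 0 on only 3 rows — (0,1,0), (0,1,1), (1,1,1). Writing each as a minterm (¬a1·a2·¬a3, ¬a1·a2·a3, a1·a2·a3) and OR-ing them characterizes exactly where g=0, so g is the negation of that disjunction.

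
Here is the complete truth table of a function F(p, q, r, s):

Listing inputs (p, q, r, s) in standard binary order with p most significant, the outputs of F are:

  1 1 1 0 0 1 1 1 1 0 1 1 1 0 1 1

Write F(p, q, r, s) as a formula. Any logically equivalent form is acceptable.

The 0-rows are (0,0,1,1), (0,1,0,0), (1,0,0,1), (1,1,0,1). Take each as a conjunction (¬p·¬q·r·s, ¬p·q·¬r·¬s, p·¬q·¬r·s, p·q·¬r·s), form their disjunction, and complement — that gives a formula that is 1 everywhere F is.

F(p, q, r, s) = ¬((((((¬p ∧ ¬q) ∧ r) ∧ s) ∨ (((¬p ∧ q) ∧ ¬r) ∧ ¬s)) ∨ (((p ∧ ¬q) ∧ ¬r) ∧ s)) ∨ (((p ∧ q) ∧ ¬r) ∧ s))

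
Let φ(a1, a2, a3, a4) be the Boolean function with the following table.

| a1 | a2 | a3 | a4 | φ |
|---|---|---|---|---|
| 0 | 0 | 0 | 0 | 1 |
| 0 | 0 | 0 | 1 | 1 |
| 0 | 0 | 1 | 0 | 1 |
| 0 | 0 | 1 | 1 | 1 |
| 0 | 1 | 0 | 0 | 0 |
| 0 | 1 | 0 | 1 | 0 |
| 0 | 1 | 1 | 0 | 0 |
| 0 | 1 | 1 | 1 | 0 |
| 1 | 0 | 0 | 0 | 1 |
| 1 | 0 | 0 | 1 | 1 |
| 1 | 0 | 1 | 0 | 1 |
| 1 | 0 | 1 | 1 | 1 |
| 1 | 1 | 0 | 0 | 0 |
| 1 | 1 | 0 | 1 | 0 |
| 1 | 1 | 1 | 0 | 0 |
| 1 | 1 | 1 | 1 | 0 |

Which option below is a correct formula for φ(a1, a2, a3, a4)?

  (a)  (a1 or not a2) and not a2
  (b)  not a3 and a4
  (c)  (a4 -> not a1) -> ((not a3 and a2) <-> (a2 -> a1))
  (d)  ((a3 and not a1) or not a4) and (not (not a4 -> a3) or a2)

(b) disagrees with φ on (0,0,0,0) (formula → 0, table → 1); rule it out.
(c) disagrees with φ on (0,0,0,0) (formula → 0, table → 1); rule it out.
(d) disagrees with φ on (0,0,0,1) (formula → 0, table → 1); rule it out.
(a) is the remaining candidate, and it agrees with φ on all 16 inputs.

a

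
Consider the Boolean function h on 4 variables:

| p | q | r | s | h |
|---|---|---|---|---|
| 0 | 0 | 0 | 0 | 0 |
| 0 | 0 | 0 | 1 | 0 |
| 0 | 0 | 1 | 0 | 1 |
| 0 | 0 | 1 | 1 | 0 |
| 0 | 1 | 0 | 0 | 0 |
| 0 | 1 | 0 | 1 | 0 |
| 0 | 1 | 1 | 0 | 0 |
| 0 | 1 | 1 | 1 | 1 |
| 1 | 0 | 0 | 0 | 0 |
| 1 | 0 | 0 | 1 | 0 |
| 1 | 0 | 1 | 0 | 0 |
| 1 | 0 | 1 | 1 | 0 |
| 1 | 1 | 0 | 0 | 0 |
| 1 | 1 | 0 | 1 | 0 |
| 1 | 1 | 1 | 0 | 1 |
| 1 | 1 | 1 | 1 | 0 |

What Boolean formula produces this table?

Collect the rows where h=1 — (0,0,1,0), (0,1,1,1), (1,1,1,0) — and write one minterm per row: ¬p·¬q·r·¬s, ¬p·q·r·s, p·q·r·¬s. Their union (logical OR) reproduces the table exactly.

h(p, q, r, s) = ((((NOT p AND NOT q) AND r) AND NOT s) OR (((NOT p AND q) AND r) AND s)) OR (((p AND q) AND r) AND NOT s)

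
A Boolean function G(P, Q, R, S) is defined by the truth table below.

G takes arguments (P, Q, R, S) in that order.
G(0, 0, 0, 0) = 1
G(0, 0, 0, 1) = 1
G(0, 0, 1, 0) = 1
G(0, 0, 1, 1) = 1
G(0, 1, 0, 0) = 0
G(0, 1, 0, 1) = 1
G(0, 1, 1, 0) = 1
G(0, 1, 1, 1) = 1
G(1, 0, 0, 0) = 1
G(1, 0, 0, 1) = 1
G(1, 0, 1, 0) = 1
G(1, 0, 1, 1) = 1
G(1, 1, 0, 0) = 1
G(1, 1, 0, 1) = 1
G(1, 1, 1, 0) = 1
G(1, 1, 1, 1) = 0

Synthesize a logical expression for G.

The 0-rows are (0,1,0,0), (1,1,1,1). Take each as a conjunction (¬P·Q·¬R·¬S, P·Q·R·S), form their disjunction, and complement — that gives a formula that is 1 everywhere G is.

G(P, Q, R, S) = ((((P' · Q) · R') · S') + (((P · Q) · R) · S))'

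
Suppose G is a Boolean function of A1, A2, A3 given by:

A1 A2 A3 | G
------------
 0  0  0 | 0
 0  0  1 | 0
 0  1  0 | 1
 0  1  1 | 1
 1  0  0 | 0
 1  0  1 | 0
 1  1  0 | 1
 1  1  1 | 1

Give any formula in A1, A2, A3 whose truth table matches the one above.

G(A1, A2, A3) = A2

The output simply equals A2.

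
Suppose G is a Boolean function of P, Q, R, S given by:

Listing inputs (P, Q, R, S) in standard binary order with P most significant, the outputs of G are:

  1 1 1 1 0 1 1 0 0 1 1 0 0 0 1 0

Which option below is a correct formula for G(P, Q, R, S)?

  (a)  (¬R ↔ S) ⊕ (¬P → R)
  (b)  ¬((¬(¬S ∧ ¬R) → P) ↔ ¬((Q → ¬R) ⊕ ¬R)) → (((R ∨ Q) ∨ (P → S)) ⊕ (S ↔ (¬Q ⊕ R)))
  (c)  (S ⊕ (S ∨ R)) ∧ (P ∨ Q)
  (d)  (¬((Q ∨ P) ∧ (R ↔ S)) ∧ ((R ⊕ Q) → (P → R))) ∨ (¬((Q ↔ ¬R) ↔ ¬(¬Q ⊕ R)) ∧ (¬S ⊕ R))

d

(a) fails at (0,0,0,0): the formula yields 0, G is 1.
(b) fails at (0,0,0,1): the formula yields 0, G is 1.
(c) fails at (0,0,0,0): the formula yields 0, G is 1.
(d) is the remaining candidate, and it agrees with G on all 16 inputs.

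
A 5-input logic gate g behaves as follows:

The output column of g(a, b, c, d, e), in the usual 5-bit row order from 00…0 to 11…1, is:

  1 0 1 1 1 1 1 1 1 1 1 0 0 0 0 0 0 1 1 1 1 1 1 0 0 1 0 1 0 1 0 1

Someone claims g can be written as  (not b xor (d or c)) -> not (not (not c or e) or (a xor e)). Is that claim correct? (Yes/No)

No

Test each input against both g and the formula:
  a=0, b=0, c=0, d=0, e=0: formula gives 1, g = 1 ✓
  a=0, b=0, c=0, d=0, e=1: formula gives 0, g = 0 ✓
  a=0, b=0, c=0, d=1, e=0: formula gives 1, g = 1 ✓
  a=0, b=0, c=0, d=1, e=1: formula gives 1, g = 1 ✓
  …
  a=1, b=0, c=1, d=1, e=1: formula gives 1, but g = 0 ✗
A single disagreement suffices: at (1,0,1,1,1) they differ, so the formula does not compute g.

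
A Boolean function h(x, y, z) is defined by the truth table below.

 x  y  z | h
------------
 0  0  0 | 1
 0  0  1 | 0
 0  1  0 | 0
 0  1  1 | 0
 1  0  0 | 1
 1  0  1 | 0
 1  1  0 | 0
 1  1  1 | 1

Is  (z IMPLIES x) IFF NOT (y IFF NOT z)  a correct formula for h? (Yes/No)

Evaluate (z IMPLIES x) IFF NOT (y IFF NOT z) on each row and compare to h:
  x=0, y=0, z=0: formula gives 1, h = 1 ✓
  x=0, y=0, z=1: formula gives 1, but h = 0 ✗
A single disagreement suffices: at (0,0,1) they differ, so the formula does not compute h.

No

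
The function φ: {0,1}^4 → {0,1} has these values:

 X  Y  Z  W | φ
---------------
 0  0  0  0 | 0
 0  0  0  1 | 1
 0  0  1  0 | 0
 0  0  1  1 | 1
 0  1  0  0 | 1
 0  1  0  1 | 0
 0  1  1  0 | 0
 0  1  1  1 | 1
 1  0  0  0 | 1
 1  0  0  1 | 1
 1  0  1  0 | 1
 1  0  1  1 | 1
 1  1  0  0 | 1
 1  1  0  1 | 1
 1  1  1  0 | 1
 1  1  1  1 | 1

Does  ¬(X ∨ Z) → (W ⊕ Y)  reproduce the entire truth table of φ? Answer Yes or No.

Check the formula against φ row by row:
  X=0, Y=0, Z=0, W=0: formula gives 0, φ = 0 ✓
  X=0, Y=0, Z=0, W=1: formula gives 1, φ = 1 ✓
  X=0, Y=0, Z=1, W=0: formula gives 1, but φ = 0 ✗
Since they disagree at (0,0,1,0), the expression is not a correct formula for φ.

No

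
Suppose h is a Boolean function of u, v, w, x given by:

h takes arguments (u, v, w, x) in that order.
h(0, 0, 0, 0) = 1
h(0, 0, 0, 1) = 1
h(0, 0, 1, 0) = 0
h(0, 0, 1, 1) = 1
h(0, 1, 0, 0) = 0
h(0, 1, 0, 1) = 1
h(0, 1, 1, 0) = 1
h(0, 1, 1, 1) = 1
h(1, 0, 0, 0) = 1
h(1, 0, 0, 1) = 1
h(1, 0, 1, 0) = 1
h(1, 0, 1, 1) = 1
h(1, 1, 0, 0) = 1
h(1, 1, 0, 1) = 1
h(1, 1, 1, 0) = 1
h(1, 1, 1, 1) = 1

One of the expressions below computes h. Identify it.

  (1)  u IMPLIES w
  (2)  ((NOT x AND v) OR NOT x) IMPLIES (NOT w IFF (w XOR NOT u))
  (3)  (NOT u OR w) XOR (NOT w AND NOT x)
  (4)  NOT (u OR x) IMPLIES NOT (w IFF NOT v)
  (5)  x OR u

(1) disagrees with h on (0,0,1,0) (formula → 1, table → 0); rule it out.
(2) disagrees with h on (0,0,1,0) (formula → 1, table → 0); rule it out.
(3) disagrees with h on (0,0,0,0) (formula → 0, table → 1); rule it out.
(5) disagrees with h on (0,0,0,0) (formula → 0, table → 1); rule it out.
That leaves (4). Evaluating it on every row reproduces the table of h exactly.

4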